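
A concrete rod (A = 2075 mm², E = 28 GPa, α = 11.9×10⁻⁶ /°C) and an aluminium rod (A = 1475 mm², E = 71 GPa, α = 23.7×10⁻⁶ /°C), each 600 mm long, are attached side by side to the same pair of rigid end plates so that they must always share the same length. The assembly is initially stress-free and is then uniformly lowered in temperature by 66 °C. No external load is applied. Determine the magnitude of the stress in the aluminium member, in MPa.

σ ≈ 19.7 MPa (tensile)

Both members must finish at the same length. With the larger α, the aluminium tends to over-contract; the plates restrain it, putting the aluminium in tension and the concrete in compression. With no external load the two internal forces are equal and opposite, magnitude P.
Compatibility of the two members (thermal + elastic change equal): (α₁ − α₂)ΔT = P·[1/(A₁E₁) + 1/(A₂E₂)].
|α₁ − α₂|·ΔT = 11.8×10⁻⁶ × 66 = 0.0007788.
1/(A₁E₁) + 1/(A₂E₂) = 1/(2075×28×10³) + 1/(1475×71×10³) = 2.676×10⁻⁸ N⁻¹.
So P = 0.0007788 / 2.676×10⁻⁸ = 29.1 kN.
σ_{aluminium} = P/A₂ = 29100/1475 = 19.73 MPa, tensile.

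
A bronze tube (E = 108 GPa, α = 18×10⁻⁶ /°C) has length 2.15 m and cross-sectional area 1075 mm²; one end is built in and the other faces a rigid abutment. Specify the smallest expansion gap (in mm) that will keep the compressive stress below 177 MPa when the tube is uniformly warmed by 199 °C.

g ≈ 4.18 mm

With no wall the tube would lengthen by αΔT L = 18×10⁻⁶ × 199 × 2150 = 7.701 mm.
At the allowable stress the elastic shortening the wall may impose is σL/E = 177 × 2150 / (108×10³) = 3.524 mm.
So the gap has to take up the difference, g_min = δ_free − σL/E = 7.701 − 3.524 = 4.178 mm.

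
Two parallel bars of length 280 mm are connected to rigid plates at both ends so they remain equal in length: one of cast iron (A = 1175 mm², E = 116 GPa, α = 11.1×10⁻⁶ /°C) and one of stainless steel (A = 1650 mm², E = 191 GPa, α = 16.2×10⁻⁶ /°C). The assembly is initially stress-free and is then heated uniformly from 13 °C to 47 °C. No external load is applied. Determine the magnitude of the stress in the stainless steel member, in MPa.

Equilibrium of a rigid end plate with no external load gives equal and opposite internal forces ±P in the two members. Since α_{stainless steel} > α_{cast iron}, heating drives the stainless steel into compression and the cast iron into tension.
Equating the net (thermal + elastic) strains gives |α₁ − α₂|·ΔT = P·[1/(A₁E₁) + 1/(A₂E₂)].
|α₁ − α₂|·ΔT = 5.1×10⁻⁶ × 34 = 0.0001734.
1/(A₁E₁) + 1/(A₂E₂) = 1/(1175×116×10³) + 1/(1650×191×10³) = 1.051×10⁻⁸ N⁻¹.
P = 0.0001734 / 1.051×10⁻⁸ = 16500 N = 16.5 kN.
σ_{stainless steel} = P/A₂ = 16500/1650 = 9.999 MPa, compressive.

σ ≈ 10 MPa (compressive)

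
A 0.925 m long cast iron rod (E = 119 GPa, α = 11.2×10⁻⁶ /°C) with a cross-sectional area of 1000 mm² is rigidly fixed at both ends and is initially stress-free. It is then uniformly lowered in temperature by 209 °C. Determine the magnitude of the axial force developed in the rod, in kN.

With zero net strain, σ = E·αΔT = 119 GPa × 11.2×10⁻⁶ × 209 = 278.6 MPa.
P = AEαΔT = 1000 × 119×10³ × 11.2×10⁻⁶ × 209 = 278.6 kN (tensile).

P ≈ 279 kN (tensile)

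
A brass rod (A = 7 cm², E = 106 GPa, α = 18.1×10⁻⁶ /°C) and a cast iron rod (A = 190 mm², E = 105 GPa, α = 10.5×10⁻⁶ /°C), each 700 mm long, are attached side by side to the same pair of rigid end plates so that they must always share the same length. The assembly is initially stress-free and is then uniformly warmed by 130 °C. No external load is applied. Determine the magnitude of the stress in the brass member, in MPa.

σ ≈ 22.2 MPa (compressive)

The brass has the larger α, so on heating it would change length more than the cast iron if both were free. The rigid plates force a common final length, so the brass is put into compression and the cast iron into tension, with equal and opposite forces P (no external load).
Setting the final lengths equal and cancelling L: (α₁ − α₂)ΔT = P/(A₁E₁) + P/(A₂E₂).
|α₁ − α₂|·ΔT = 7.6×10⁻⁶ × 130 = 0.000988.
1/(A₁E₁) + 1/(A₂E₂) = 1/(700×106×10³) + 1/(190×105×10³) = 6.36×10⁻⁸ N⁻¹.
So P = 0.000988 / 6.36×10⁻⁸ = 15.53 kN.
σ_{brass} = P/A₁ = 15530/700 = 22.19 MPa, compressive.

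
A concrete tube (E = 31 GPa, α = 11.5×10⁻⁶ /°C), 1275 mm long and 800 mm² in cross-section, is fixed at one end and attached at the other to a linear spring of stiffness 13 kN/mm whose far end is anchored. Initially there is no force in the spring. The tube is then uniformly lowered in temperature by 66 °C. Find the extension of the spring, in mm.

The unrestrained thermal change is αΔT L = 11.5×10⁻⁶ × 66 × 1275 = 0.9677 mm.
Let P be the tensile force in the spring. The tube extends elastically by PL/(AE) and the spring stretches by P/k; together these equal δ_free.
So P = δ_free / [L/(AE) + 1/k] = 0.9677 / [ 1275/(800×31×10³) + 1/(13×10³) ].
P = 0.9677 / 0.0001283 = 7541 N.
Spring extension = P/k = 7541/(13×10³) = 0.5801 mm.

δ ≈ 0.58 mm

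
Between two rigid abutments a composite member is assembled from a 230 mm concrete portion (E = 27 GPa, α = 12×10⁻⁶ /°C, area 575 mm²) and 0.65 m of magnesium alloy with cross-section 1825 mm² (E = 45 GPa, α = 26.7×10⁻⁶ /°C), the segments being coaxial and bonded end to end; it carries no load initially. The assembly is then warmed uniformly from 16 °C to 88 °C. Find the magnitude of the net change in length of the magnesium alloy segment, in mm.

If the supports were absent, the total length change would be Σ αᵢΔT Lᵢ = 12×10⁻⁶×72×230 + 26.7×10⁻⁶×72×650 = 1.448 mm.
The rigid supports impose zero overall length change; the single axial force P common to all segments must satisfy P Σ Lᵢ/(AᵢEᵢ) = δ_free.
Σ Lᵢ/(AᵢEᵢ) = 230/(575×27×10³) + 650/(1825×45×10³) = 2.273×10⁻⁵ mm/N.
So P = 1.448 / 2.273×10⁻⁵ = 63.72 kN, compressive.
For the magnesium alloy segment, free thermal change = 26.7×10⁻⁶×72×650 = 1.25 mm and elastic change from P = 63720×650/(1825×45×10³) = 0.5043 mm; these oppose, so the net change is 0.745 mm (segment lengthens).

|ΔL| ≈ 0.745 mm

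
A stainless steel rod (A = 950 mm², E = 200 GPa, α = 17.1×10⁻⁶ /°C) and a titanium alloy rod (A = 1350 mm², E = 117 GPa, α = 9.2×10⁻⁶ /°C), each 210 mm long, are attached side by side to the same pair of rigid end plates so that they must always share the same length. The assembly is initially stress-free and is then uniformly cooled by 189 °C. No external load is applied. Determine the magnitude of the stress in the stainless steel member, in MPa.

The stainless steel has the larger α, so on cooling it would change length more than the titanium alloy if both were free. The rigid plates force a common final length, so the stainless steel is put into tension and the titanium alloy into compression, with equal and opposite forces P (no external load).
Compatibility of the two members (thermal + elastic change equal): (α₁ − α₂)ΔT = P·[1/(A₁E₁) + 1/(A₂E₂)].
|α₁ − α₂|·ΔT = 7.9×10⁻⁶ × 189 = 0.001493.
1/(A₁E₁) + 1/(A₂E₂) = 1/(950×200×10³) + 1/(1350×117×10³) = 1.159×10⁻⁸ N⁻¹.
P = 0.001493 / 1.159×10⁻⁸ = 128800 N = 128.8 kN.
σ_{stainless steel} = P/A₁ = 128800/950 = 135.6 MPa, tensile.

σ ≈ 136 MPa (tensile)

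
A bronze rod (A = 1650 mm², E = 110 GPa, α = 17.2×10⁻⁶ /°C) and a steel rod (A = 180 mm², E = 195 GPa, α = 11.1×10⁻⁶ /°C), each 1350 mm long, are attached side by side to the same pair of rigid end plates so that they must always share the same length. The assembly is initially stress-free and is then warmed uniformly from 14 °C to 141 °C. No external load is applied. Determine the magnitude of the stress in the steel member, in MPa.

σ ≈ 127 MPa (tensile)

Both members must finish at the same length. With the larger α, the bronze tends to over-expand; the plates restrain it, putting the bronze in compression and the steel in tension. With no external load the two internal forces are equal and opposite, magnitude P.
Equating the net (thermal + elastic) strains gives |α₁ − α₂|·ΔT = P·[1/(A₁E₁) + 1/(A₂E₂)].
|α₁ − α₂|·ΔT = 6.1×10⁻⁶ × 127 = 0.0007747.
1/(A₁E₁) + 1/(A₂E₂) = 1/(1650×110×10³) + 1/(180×195×10³) = 3.4×10⁻⁸ N⁻¹.
P = 0.0007747 / 3.4×10⁻⁸ = 22790 N = 22.79 kN.
σ_{steel} = P/A₂ = 22790/180 = 126.6 MPa, tensile.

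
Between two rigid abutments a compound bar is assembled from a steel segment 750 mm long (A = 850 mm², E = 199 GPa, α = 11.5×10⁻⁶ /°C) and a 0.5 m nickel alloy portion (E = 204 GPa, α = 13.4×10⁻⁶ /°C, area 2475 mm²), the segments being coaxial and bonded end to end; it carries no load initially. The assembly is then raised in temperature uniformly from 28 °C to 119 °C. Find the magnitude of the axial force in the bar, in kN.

P ≈ 257 kN (compressive)

Free thermal expansion of the whole bar: Σ αᵢΔT Lᵢ = 11.5×10⁻⁶×91×750 + 13.4×10⁻⁶×91×500 = 1.395 mm.
The walls prevent any net length change, so an axial force P (same in every segment) develops. Compatibility: P · Σ Lᵢ/(AᵢEᵢ) = δ_free.
The series flexibility is Σ Lᵢ/(AᵢEᵢ) = 750/(850×199×10³) + 500/(2475×204×10³) = 5.424×10⁻⁶ mm/N.
P = 1.395 / 5.424×10⁻⁶ = 257100 N = 257.1 kN, compressive.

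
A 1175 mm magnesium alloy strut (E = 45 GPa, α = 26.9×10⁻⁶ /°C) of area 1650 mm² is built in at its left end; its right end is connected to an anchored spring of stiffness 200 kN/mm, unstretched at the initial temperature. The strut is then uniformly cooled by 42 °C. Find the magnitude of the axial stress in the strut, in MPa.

σ ≈ 38.6 MPa (tensile)

The unrestrained thermal change is αΔT L = 26.9×10⁻⁶ × 42 × 1175 = 1.328 mm.
With a force P in the spring, the elastic change of the strut is PL/(AE) and that of the spring is P/k; compatibility requires their sum to equal δ_free.
P [ L/(AE) + 1/k ] = δ_free → P [ 1175/(1650×45×10³) + 1/(200×10³) ] = 1.328.
P = 1.328 / 2.082×10⁻⁵ = 63750 N.
σ = P/A = 63750/1650 = 38.63 MPa.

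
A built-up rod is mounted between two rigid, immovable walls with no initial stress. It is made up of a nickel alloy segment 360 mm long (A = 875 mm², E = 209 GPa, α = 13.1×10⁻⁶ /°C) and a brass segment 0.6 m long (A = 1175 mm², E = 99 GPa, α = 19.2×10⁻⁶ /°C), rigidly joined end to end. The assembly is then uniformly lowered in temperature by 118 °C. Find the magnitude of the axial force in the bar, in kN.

P ≈ 269 kN (tensile)

Free thermal contraction of the whole bar: Σ αᵢΔT Lᵢ = 13.1×10⁻⁶×118×360 + 19.2×10⁻⁶×118×600 = 1.916 mm.
The rigid supports impose zero overall length change; the single axial force P common to all segments must satisfy P Σ Lᵢ/(AᵢEᵢ) = δ_free.
The series flexibility is Σ Lᵢ/(AᵢEᵢ) = 360/(875×209×10³) + 600/(1175×99×10³) = 7.127×10⁻⁶ mm/N.
Hence P = δ_free / Σ(L/AE) = 1.916/7.127×10⁻⁶ = 268.8 kN (tensile).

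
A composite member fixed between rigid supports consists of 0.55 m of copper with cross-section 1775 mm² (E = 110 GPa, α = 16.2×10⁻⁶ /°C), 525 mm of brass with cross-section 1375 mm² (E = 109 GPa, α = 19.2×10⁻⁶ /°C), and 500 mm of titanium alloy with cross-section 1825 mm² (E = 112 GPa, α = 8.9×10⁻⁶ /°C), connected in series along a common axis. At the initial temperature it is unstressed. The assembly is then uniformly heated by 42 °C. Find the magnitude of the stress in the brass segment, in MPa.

If the supports were absent, the total length change would be Σ αᵢΔT Lᵢ = 16.2×10⁻⁶×42×550 + 19.2×10⁻⁶×42×525 + 8.9×10⁻⁶×42×500 = 0.9845 mm.
The rigid supports impose zero overall length change; the single axial force P common to all segments must satisfy P Σ Lᵢ/(AᵢEᵢ) = δ_free.
Σ Lᵢ/(AᵢEᵢ) = 550/(1775×110×10³) + 525/(1375×109×10³) + 500/(1825×112×10³) = 8.766×10⁻⁶ mm/N.
So P = 0.9845 / 8.766×10⁻⁶ = 112.3 kN, compressive.
σ_{brass} = P / A = 112300 / 1375 = 81.68 MPa.

σ ≈ 81.7 MPa (compressive)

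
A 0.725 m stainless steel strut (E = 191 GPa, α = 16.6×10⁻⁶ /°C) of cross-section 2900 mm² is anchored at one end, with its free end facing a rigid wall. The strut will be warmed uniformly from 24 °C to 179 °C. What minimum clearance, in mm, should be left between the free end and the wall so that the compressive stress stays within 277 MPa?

g ≈ 0.814 mm

With no wall the strut would lengthen by αΔT L = 16.6×10⁻⁶ × 155 × 725 = 1.865 mm.
At the allowable stress the elastic shortening the wall may impose is σL/E = 277 × 725 / (191×10³) = 1.051 mm.
So the gap has to take up the difference, g_min = δ_free − σL/E = 1.865 − 1.051 = 0.814 mm.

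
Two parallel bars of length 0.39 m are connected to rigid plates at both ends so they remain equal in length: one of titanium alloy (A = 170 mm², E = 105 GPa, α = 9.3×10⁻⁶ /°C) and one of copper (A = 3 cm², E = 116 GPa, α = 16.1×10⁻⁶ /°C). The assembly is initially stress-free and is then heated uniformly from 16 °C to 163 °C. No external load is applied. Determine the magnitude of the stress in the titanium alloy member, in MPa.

σ ≈ 69.4 MPa (tensile)

The copper has the larger α, so on heating it would change length more than the titanium alloy if both were free. The rigid plates force a common final length, so the copper is put into compression and the titanium alloy into tension, with equal and opposite forces P (no external load).
Compatibility of the two members (thermal + elastic change equal): (α₁ − α₂)ΔT = P·[1/(A₁E₁) + 1/(A₂E₂)].
|α₁ − α₂|·ΔT = 6.8×10⁻⁶ × 147 = 0.0009996.
1/(A₁E₁) + 1/(A₂E₂) = 1/(170×105×10³) + 1/(300×116×10³) = 8.476×10⁻⁸ N⁻¹.
So P = 0.0009996 / 8.476×10⁻⁸ = 11.79 kN.
σ_{titanium alloy} = P/A₁ = 11790/170 = 69.37 MPa, tensile.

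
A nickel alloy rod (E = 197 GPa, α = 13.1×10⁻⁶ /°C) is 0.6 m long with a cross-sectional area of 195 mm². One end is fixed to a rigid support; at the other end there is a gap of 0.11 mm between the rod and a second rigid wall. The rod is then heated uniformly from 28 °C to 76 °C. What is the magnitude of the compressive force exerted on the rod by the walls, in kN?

P ≈ 17.1 kN

Unrestrained expansion: δ_free = αΔT L = 13.1×10⁻⁶ × 48 × 600 = 0.3773 mm.
After closing the 0.11 mm clearance, 0.3773 − 0.11 = 0.2673 mm of expansion remains to be suppressed by the wall.
So σ = E(δ_free − g)/L = 197×10³ × 0.2673/600 = 87.76 MPa.
Force on the wall = σA = 87.76 × 195 mm² = 17.11 kN.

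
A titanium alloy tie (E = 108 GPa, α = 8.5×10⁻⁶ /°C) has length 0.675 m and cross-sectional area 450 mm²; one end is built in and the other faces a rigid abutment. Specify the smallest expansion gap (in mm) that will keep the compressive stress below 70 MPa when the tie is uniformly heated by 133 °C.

Free expansion if unrestrained: δ_free = αΔT L = 8.5×10⁻⁶ × 133 × 675 = 0.7631 mm.
A stress of 70 MPa corresponds to the wall pushing the tie back by σL/E = 70×675/(108×10³) = 0.4375 mm.
The gap must absorb the remainder: g_min = 0.7631 − 0.4375 = 0.3256 mm.

g ≈ 0.326 mm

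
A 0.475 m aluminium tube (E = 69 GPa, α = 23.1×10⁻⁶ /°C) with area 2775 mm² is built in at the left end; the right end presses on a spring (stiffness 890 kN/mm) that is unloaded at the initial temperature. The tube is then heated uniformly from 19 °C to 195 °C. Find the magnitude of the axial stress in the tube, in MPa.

σ ≈ 193 MPa (compressive)

The unrestrained thermal change is αΔT L = 23.1×10⁻⁶ × 176 × 475 = 1.931 mm.
Let P be the compressive force at the spring. The tube shortens elastically by PL/(AE) and the spring compresses by P/k; together these equal δ_free.
So P = δ_free / [L/(AE) + 1/k] = 1.931 / [ 475/(2775×69×10³) + 1/(890×10³) ].
P = 1.931 / 3.604×10⁻⁶ = 535800 N.
σ = P/A = 535800/2775 = 193.1 MPa.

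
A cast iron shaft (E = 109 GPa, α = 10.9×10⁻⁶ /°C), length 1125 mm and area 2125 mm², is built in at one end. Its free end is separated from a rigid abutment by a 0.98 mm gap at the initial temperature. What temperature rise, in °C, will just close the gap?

The gap closes when αΔT L = 0.98 mm, since the shaft is still unstressed at that instant.
ΔT = 0.98 / (10.9×10⁻⁶ × 1125) = 79.92 °C.

ΔT ≈ 79.9 °C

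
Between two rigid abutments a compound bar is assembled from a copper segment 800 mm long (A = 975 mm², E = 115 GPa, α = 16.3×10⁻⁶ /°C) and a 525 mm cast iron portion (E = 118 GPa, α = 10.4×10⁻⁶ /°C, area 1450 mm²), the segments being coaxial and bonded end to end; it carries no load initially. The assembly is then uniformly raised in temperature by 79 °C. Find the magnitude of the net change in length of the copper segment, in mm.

|ΔL| ≈ 0.00817 mm

If the supports were absent, the total length change would be Σ αᵢΔT Lᵢ = 16.3×10⁻⁶×79×800 + 10.4×10⁻⁶×79×525 = 1.462 mm.
The walls prevent any net length change, so an axial force P (same in every segment) develops. Compatibility: P · Σ Lᵢ/(AᵢEᵢ) = δ_free.
The series flexibility is Σ Lᵢ/(AᵢEᵢ) = 800/(975×115×10³) + 525/(1450×118×10³) = 1.02×10⁻⁵ mm/N.
So P = 1.462 / 1.02×10⁻⁵ = 143.2 kN, compressive.
For the copper segment, free thermal change = 16.3×10⁻⁶×79×800 = 1.03 mm and elastic change from P = 143200×800/(975×115×10³) = 1.022 mm; these oppose, so the net change is 0.00817 mm (segment lengthens).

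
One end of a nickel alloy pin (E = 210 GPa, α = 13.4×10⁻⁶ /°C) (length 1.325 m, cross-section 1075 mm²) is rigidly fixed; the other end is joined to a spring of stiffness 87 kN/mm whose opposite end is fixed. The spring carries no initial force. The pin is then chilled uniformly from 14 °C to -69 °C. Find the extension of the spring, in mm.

δ ≈ 0.976 mm

If the spring were absent the pin would shorten by αΔT L = 13.4×10⁻⁶ × 83 × 1325 = 1.474 mm.
With a force P in the spring, the elastic change of the pin is PL/(AE) and that of the spring is P/k; compatibility requires their sum to equal δ_free.
P [ L/(AE) + 1/k ] = δ_free → P [ 1325/(1075×210×10³) + 1/(87×10³) ] = 1.474.
P = 1.474 / 1.736×10⁻⁵ = 84870 N.
Spring extension = P/k = 84870/(87×10³) = 0.9755 mm.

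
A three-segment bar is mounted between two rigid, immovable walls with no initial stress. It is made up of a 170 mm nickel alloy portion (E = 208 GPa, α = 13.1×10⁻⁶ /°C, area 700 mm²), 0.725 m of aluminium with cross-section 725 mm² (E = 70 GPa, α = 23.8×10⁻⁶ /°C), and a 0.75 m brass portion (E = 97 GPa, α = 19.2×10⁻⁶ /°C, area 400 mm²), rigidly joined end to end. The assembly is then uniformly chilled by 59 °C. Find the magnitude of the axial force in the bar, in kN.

P ≈ 57.5 kN (tensile)

Free thermal contraction of the whole bar: Σ αᵢΔT Lᵢ = 13.1×10⁻⁶×59×170 + 23.8×10⁻⁶×59×725 + 19.2×10⁻⁶×59×750 = 1.999 mm.
Since the ends are fixed, an axial force P builds up, equal in every segment, with P · Σ Lᵢ/(AᵢEᵢ) = δ_free.
The series flexibility is Σ Lᵢ/(AᵢEᵢ) = 170/(700×208×10³) + 725/(725×70×10³) + 750/(400×97×10³) = 3.478×10⁻⁵ mm/N.
P = 1.999 / 3.478×10⁻⁵ = 57470 N = 57.47 kN, tensile.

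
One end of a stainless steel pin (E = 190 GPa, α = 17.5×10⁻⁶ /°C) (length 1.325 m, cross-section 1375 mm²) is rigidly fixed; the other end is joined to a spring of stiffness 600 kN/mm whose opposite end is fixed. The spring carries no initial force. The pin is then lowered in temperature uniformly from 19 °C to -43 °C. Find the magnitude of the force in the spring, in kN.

P ≈ 213 kN

Free thermal contraction: δ_free = αΔT L = 17.5×10⁻⁶ × 62 × 1325 = 1.438 mm.
Let P be the tensile force in the spring. The pin extends elastically by PL/(AE) and the spring stretches by P/k; together these equal δ_free.
So P = δ_free / [L/(AE) + 1/k] = 1.438 / [ 1325/(1375×190×10³) + 1/(600×10³) ].
P = 1.438 / 6.738×10⁻⁶ = 213300 N.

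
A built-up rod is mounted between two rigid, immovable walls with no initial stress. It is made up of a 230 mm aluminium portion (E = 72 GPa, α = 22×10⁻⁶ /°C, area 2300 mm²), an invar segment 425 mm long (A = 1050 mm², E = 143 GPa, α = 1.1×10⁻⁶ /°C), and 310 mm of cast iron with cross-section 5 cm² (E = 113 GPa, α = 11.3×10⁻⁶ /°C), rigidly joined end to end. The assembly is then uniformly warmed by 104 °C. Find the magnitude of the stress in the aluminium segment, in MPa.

σ ≈ 42.1 MPa (compressive)

If the supports were absent, the total length change would be Σ αᵢΔT Lᵢ = 22×10⁻⁶×104×230 + 1.1×10⁻⁶×104×425 + 11.3×10⁻⁶×104×310 = 0.9392 mm.
The walls prevent any net length change, so an axial force P (same in every segment) develops. Compatibility: P · Σ Lᵢ/(AᵢEᵢ) = δ_free.
The series flexibility is Σ Lᵢ/(AᵢEᵢ) = 230/(2300×72×10³) + 425/(1050×143×10³) + 310/(500×113×10³) = 9.706×10⁻⁶ mm/N.
So P = 0.9392 / 9.706×10⁻⁶ = 96.76 kN, compressive.
σ_{aluminium} = P / A = 96760 / 2300 = 42.07 MPa.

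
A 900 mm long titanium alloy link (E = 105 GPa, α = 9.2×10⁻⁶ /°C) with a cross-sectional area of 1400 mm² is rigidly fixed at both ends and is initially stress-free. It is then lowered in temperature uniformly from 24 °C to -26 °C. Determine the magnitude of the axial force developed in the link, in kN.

With zero net strain, σ = E·αΔT = 105 GPa × 9.2×10⁻⁶ × 50 = 48.3 MPa.
Axial force P = σA = 48.3 × 1400 = 67620 N = 67.62 kN, tensile.

P ≈ 67.6 kN (tensile)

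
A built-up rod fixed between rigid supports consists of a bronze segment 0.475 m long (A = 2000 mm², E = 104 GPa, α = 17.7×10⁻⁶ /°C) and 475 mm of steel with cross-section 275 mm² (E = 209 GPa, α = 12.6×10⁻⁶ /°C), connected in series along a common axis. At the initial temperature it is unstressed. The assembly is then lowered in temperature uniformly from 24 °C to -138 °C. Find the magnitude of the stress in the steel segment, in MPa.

If the supports were absent, the total length change would be Σ αᵢΔT Lᵢ = 17.7×10⁻⁶×162×475 + 12.6×10⁻⁶×162×475 = 2.332 mm.
Since the ends are fixed, an axial force P builds up, equal in every segment, with P · Σ Lᵢ/(AᵢEᵢ) = δ_free.
The series flexibility is Σ Lᵢ/(AᵢEᵢ) = 475/(2000×104×10³) + 475/(275×209×10³) = 1.055×10⁻⁵ mm/N.
P = 2.332 / 1.055×10⁻⁵ = 221000 N = 221 kN, tensile.
σ_{steel} = P / A = 221000 / 275 = 803.8 MPa.

σ ≈ 804 MPa (tensile)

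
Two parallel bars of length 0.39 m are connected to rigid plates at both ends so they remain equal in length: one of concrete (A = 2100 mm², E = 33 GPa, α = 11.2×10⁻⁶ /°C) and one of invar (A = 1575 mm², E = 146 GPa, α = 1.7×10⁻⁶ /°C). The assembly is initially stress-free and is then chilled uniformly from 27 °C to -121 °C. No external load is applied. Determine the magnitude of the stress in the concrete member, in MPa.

Equilibrium of a rigid end plate with no external load gives equal and opposite internal forces ±P in the two members. Since α_{concrete} > α_{invar}, cooling drives the concrete into tension and the invar into compression.
Compatibility of the two members (thermal + elastic change equal): (α₁ − α₂)ΔT = P·[1/(A₁E₁) + 1/(A₂E₂)].
|α₁ − α₂|·ΔT = 9.5×10⁻⁶ × 148 = 0.001406.
1/(A₁E₁) + 1/(A₂E₂) = 1/(2100×33×10³) + 1/(1575×146×10³) = 1.878×10⁻⁸ N⁻¹.
P = 0.001406 / 1.878×10⁻⁸ = 74870 N = 74.87 kN.
σ_{concrete} = P/A₁ = 74870/2100 = 35.65 MPa, tensile.

σ ≈ 35.7 MPa (tensile)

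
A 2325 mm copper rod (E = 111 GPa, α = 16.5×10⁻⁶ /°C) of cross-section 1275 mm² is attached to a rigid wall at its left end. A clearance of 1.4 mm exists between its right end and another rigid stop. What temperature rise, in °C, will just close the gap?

ΔT ≈ 36.5 °C

The gap closes when αΔT L = 1.4 mm, since the rod is still unstressed at that instant.
So ΔT = g/(αL) = 1.4/(16.5×10⁻⁶ × 2325) = 36.49 °C.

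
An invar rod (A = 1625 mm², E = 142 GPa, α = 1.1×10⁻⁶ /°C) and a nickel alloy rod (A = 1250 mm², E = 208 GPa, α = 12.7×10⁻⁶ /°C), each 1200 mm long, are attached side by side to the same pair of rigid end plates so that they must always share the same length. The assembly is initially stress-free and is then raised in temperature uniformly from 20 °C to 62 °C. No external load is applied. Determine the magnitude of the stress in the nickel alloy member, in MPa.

σ ≈ 47.6 MPa (compressive)

The nickel alloy has the larger α, so on heating it would change length more than the invar if both were free. The rigid plates force a common final length, so the nickel alloy is put into compression and the invar into tension, with equal and opposite forces P (no external load).
Setting the final lengths equal and cancelling L: (α₁ − α₂)ΔT = P/(A₁E₁) + P/(A₂E₂).
|α₁ − α₂|·ΔT = 11.6×10⁻⁶ × 42 = 0.0004872.
1/(A₁E₁) + 1/(A₂E₂) = 1/(1625×142×10³) + 1/(1250×208×10³) = 8.18×10⁻⁹ N⁻¹.
So P = 0.0004872 / 8.18×10⁻⁹ = 59.56 kN.
σ_{nickel alloy} = P/A₂ = 59560/1250 = 47.65 MPa, compressive.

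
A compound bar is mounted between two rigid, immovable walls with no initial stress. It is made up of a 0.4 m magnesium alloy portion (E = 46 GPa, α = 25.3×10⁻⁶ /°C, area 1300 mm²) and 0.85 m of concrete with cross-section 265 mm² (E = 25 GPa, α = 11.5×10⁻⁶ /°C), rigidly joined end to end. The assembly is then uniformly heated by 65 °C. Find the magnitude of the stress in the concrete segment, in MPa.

σ ≈ 36.1 MPa (compressive)

With the walls removed the bar would change length by δ_free = Σ αᵢΔT Lᵢ = 25.3×10⁻⁶×65×400 + 11.5×10⁻⁶×65×850 = 1.293 mm.
The rigid supports impose zero overall length change; the single axial force P common to all segments must satisfy P Σ Lᵢ/(AᵢEᵢ) = δ_free.
The series flexibility is Σ Lᵢ/(AᵢEᵢ) = 400/(1300×46×10³) + 850/(265×25×10³) = 0.000135 mm/N.
Hence P = δ_free / Σ(L/AE) = 1.293/0.000135 = 9.58 kN (compressive).
σ_{concrete} = P / A = 9580 / 265 = 36.15 MPa.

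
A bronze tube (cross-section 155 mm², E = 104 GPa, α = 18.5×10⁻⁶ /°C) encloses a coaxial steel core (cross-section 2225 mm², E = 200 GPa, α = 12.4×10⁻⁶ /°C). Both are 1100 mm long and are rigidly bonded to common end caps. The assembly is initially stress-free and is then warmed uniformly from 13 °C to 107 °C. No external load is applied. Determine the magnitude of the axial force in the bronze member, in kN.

Both members must finish at the same length. With the larger α, the bronze tends to over-expand; the plates restrain it, putting the bronze in compression and the steel in tension. With no external load the two internal forces are equal and opposite, magnitude P.
Equating the net (thermal + elastic) strains gives |α₁ − α₂|·ΔT = P·[1/(A₁E₁) + 1/(A₂E₂)].
|α₁ − α₂|·ΔT = 6.1×10⁻⁶ × 94 = 0.0005734.
1/(A₁E₁) + 1/(A₂E₂) = 1/(155×104×10³) + 1/(2225×200×10³) = 6.428×10⁻⁸ N⁻¹.
P = 0.0005734 / 6.428×10⁻⁸ = 8920 N = 8.92 kN.

P ≈ 8.92 kN (compressive in the bronze)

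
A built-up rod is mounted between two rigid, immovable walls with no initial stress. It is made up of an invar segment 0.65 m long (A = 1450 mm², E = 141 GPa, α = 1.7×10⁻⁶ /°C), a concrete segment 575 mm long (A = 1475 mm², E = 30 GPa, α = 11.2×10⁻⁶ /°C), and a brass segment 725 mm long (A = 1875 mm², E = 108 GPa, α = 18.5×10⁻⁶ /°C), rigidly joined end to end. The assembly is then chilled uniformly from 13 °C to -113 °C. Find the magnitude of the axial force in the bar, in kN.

P ≈ 134 kN (tensile)

With the walls removed the bar would change length by δ_free = Σ αᵢΔT Lᵢ = 1.7×10⁻⁶×126×650 + 11.2×10⁻⁶×126×575 + 18.5×10⁻⁶×126×725 = 2.641 mm.
The rigid supports impose zero overall length change; the single axial force P common to all segments must satisfy P Σ Lᵢ/(AᵢEᵢ) = δ_free.
The series flexibility is Σ Lᵢ/(AᵢEᵢ) = 650/(1450×141×10³) + 575/(1475×30×10³) + 725/(1875×108×10³) = 1.975×10⁻⁵ mm/N.
So P = 2.641 / 1.975×10⁻⁵ = 133.7 kN, tensile.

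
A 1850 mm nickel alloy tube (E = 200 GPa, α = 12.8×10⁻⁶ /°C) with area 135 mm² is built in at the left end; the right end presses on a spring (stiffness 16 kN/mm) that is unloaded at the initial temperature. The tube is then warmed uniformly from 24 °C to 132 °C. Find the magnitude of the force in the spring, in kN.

Free thermal expansion: δ_free = αΔT L = 12.8×10⁻⁶ × 108 × 1850 = 2.557 mm.
With a force P in the spring, the elastic change of the tube is PL/(AE) and that of the spring is P/k; compatibility requires their sum to equal δ_free.
P [ L/(AE) + 1/k ] = δ_free → P [ 1850/(135×200×10³) + 1/(16×10³) ] = 2.557.
P = 2.557 / 0.000131 = 19520 N.

P ≈ 19.5 kN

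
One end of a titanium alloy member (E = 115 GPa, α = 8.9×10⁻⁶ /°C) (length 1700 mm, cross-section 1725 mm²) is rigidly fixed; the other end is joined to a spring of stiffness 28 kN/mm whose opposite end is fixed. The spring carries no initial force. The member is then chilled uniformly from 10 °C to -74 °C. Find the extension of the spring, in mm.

The unrestrained thermal change is αΔT L = 8.9×10⁻⁶ × 84 × 1700 = 1.271 mm.
With a force P in the spring, the elastic change of the member is PL/(AE) and that of the spring is P/k; compatibility requires their sum to equal δ_free.
So P = δ_free / [L/(AE) + 1/k] = 1.271 / [ 1700/(1725×115×10³) + 1/(28×10³) ].
P = 1.271 / 4.428×10⁻⁵ = 28700 N.
Spring extension = P/k = 28700/(28×10³) = 1.025 mm.

δ ≈ 1.02 mm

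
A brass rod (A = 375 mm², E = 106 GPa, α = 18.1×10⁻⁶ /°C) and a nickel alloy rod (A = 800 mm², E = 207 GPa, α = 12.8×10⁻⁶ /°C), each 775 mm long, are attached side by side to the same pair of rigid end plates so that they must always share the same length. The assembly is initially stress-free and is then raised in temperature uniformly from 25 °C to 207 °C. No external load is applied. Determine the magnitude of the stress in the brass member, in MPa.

σ ≈ 82.5 MPa (compressive)

Both members must finish at the same length. With the larger α, the brass tends to over-expand; the plates restrain it, putting the brass in compression and the nickel alloy in tension. With no external load the two internal forces are equal and opposite, magnitude P.
Compatibility of the two members (thermal + elastic change equal): (α₁ − α₂)ΔT = P·[1/(A₁E₁) + 1/(A₂E₂)].
|α₁ − α₂|·ΔT = 5.3×10⁻⁶ × 182 = 0.0009646.
1/(A₁E₁) + 1/(A₂E₂) = 1/(375×106×10³) + 1/(800×207×10³) = 3.12×10⁻⁸ N⁻¹.
P = 0.0009646 / 3.12×10⁻⁸ = 30920 N = 30.92 kN.
σ_{brass} = P/A₁ = 30920/375 = 82.46 MPa, compressive.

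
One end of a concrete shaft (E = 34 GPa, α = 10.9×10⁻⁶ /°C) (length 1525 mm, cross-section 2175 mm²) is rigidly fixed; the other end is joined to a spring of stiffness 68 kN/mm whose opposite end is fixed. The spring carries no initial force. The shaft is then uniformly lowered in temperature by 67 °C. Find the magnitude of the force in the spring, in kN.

Free thermal contraction: δ_free = αΔT L = 10.9×10⁻⁶ × 67 × 1525 = 1.114 mm.
Let P be the tensile force in the spring. The shaft extends elastically by PL/(AE) and the spring stretches by P/k; together these equal δ_free.
P [ L/(AE) + 1/k ] = δ_free → P [ 1525/(2175×34×10³) + 1/(68×10³) ] = 1.114.
P = 1.114 / 3.533×10⁻⁵ = 31520 N.

P ≈ 31.5 kN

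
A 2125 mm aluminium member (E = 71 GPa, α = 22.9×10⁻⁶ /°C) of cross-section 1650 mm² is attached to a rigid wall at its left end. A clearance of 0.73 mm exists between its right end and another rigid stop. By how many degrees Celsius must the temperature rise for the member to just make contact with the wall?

ΔT ≈ 15 °C

The gap closes when αΔT L = 0.73 mm, since the member is still unstressed at that instant.
ΔT = 0.73 / (22.9×10⁻⁶ × 2125) = 15 °C.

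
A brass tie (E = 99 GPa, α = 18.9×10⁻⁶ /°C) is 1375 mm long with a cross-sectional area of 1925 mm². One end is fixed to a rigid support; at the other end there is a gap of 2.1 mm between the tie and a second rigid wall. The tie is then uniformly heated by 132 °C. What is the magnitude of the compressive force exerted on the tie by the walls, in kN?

P ≈ 184 kN

Free thermal elongation = αΔT L = 18.9×10⁻⁶ × 132 × 1375 = 3.43 mm.
The gap closes (δ_free > 2.1 mm) and the wall then resists a further 3.43 − 2.1 = 1.33 mm of expansion.
Compatibility: PL/(AE) = 1.33 mm, so σ = P/A = E × (1.33/1375) = 95.79 MPa.
P = σA = 95.79 × 1925 = 184.4 kN.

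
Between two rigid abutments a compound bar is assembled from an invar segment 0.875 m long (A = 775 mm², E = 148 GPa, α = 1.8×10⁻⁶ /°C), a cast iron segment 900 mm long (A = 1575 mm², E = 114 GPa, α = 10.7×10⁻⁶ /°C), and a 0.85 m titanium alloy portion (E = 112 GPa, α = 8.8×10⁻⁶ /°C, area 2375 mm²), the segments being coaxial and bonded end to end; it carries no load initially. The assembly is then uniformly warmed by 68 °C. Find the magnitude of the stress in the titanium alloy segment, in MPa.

With the walls removed the bar would change length by δ_free = Σ αᵢΔT Lᵢ = 1.8×10⁻⁶×68×875 + 10.7×10⁻⁶×68×900 + 8.8×10⁻⁶×68×850 = 1.271 mm.
The walls prevent any net length change, so an axial force P (same in every segment) develops. Compatibility: P · Σ Lᵢ/(AᵢEᵢ) = δ_free.
The series flexibility is Σ Lᵢ/(AᵢEᵢ) = 875/(775×148×10³) + 900/(1575×114×10³) + 850/(2375×112×10³) = 1.584×10⁻⁵ mm/N.
P = 1.271 / 1.584×10⁻⁵ = 80230 N = 80.23 kN, compressive.
σ_{titanium alloy} = P / A = 80230 / 2375 = 33.78 MPa.

σ ≈ 33.8 MPa (compressive)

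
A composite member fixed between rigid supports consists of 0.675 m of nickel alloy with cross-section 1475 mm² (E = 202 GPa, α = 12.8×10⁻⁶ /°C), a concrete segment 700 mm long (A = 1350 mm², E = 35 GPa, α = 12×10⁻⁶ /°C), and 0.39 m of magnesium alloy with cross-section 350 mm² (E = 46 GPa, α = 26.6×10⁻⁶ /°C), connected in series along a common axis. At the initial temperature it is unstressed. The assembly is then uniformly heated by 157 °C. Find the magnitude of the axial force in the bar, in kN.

Free thermal expansion of the whole bar: Σ αᵢΔT Lᵢ = 12.8×10⁻⁶×157×675 + 12×10⁻⁶×157×700 + 26.6×10⁻⁶×157×390 = 4.304 mm.
Since the ends are fixed, an axial force P builds up, equal in every segment, with P · Σ Lᵢ/(AᵢEᵢ) = δ_free.
The series flexibility is Σ Lᵢ/(AᵢEᵢ) = 675/(1475×202×10³) + 700/(1350×35×10³) + 390/(350×46×10³) = 4.13×10⁻⁵ mm/N.
So P = 4.304 / 4.13×10⁻⁵ = 104.2 kN, compressive.

P ≈ 104 kN (compressive)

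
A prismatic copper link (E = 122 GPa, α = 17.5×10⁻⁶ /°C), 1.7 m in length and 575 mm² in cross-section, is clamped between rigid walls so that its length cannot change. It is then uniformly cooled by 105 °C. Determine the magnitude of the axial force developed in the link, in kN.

Full restraint means ε = 0, so the stress is σ = EαΔT = 122×10³ × 17.5×10⁻⁶ × 105 = 224.2 MPa.
P = AEαΔT = 575 × 122×10³ × 17.5×10⁻⁶ × 105 = 128.9 kN (tensile).

P ≈ 129 kN (tensile)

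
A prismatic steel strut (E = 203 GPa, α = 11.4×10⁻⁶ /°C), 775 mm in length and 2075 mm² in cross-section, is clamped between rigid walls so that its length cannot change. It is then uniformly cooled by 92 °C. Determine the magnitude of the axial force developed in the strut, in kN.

Full restraint means ε = 0, so the stress is σ = EαΔT = 203×10³ × 11.4×10⁻⁶ × 92 = 212.9 MPa.
Then P = σA = 212.9 × 2075 mm² = 441.8 kN, tensile.

P ≈ 442 kN (tensile)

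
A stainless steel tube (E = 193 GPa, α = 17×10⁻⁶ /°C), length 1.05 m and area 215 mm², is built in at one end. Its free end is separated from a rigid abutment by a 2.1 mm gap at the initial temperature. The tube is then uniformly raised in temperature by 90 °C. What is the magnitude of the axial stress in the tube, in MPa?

If the wall were absent the tube would grow by αΔT L = 17×10⁻⁶ × 90 × 1050 = 1.606 mm.
Since δ_free = 1.61 mm is less than the 2.1 mm gap, the tube never touches the wall. No axial force develops.

σ ≈ 0 MPa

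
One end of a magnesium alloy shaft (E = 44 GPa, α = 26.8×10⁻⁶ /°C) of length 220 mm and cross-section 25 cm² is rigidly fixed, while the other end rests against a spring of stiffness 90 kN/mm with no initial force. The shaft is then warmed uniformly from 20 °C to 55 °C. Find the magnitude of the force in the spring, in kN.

The unrestrained thermal change is αΔT L = 26.8×10⁻⁶ × 35 × 220 = 0.2064 mm.
With a force P in the spring, the elastic change of the shaft is PL/(AE) and that of the spring is P/k; compatibility requires their sum to equal δ_free.
So P = δ_free / [L/(AE) + 1/k] = 0.2064 / [ 220/(2500×44×10³) + 1/(90×10³) ].
P = 0.2064 / 1.311×10⁻⁵ = 15740 N.

P ≈ 15.7 kN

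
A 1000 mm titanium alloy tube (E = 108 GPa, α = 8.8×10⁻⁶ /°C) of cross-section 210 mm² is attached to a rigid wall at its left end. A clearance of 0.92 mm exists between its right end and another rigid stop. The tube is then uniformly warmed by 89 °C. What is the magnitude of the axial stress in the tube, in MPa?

Unrestrained expansion: δ_free = αΔT L = 8.8×10⁻⁶ × 89 × 1000 = 0.7832 mm.
This is smaller than the 0.92 mm clearance, so the tube expands freely without reaching the stop — the stress is zero.

σ ≈ 0 MPa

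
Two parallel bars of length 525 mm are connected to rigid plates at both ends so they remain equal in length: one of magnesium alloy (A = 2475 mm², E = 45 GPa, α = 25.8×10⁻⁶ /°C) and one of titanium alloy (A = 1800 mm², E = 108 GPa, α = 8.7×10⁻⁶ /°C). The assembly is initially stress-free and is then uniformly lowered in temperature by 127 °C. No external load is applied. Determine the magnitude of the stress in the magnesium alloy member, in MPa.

σ ≈ 62.1 MPa (tensile)

Both members must finish at the same length. With the larger α, the magnesium alloy tends to over-contract; the plates restrain it, putting the magnesium alloy in tension and the titanium alloy in compression. With no external load the two internal forces are equal and opposite, magnitude P.
Setting the final lengths equal and cancelling L: (α₁ − α₂)ΔT = P/(A₁E₁) + P/(A₂E₂).
|α₁ − α₂|·ΔT = 17.1×10⁻⁶ × 127 = 0.002172.
1/(A₁E₁) + 1/(A₂E₂) = 1/(2475×45×10³) + 1/(1800×108×10³) = 1.412×10⁻⁸ N⁻¹.
P = 0.002172 / 1.412×10⁻⁸ = 153800 N = 153.8 kN.
σ_{magnesium alloy} = P/A₁ = 153800/2475 = 62.13 MPa, tensile.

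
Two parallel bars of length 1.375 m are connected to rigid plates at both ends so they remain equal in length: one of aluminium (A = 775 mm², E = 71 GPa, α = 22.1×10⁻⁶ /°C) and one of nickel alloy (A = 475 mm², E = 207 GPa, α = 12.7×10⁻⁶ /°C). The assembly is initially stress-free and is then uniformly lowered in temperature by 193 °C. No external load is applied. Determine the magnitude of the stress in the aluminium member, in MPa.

σ ≈ 82.6 MPa (tensile)

Equilibrium of a rigid end plate with no external load gives equal and opposite internal forces ±P in the two members. Since α_{aluminium} > α_{nickel alloy}, cooling drives the aluminium into tension and the nickel alloy into compression.
Compatibility of the two members (thermal + elastic change equal): (α₁ − α₂)ΔT = P·[1/(A₁E₁) + 1/(A₂E₂)].
|α₁ − α₂|·ΔT = 9.4×10⁻⁶ × 193 = 0.001814.
1/(A₁E₁) + 1/(A₂E₂) = 1/(775×71×10³) + 1/(475×207×10³) = 2.834×10⁻⁸ N⁻¹.
P = 0.001814 / 2.834×10⁻⁸ = 64010 N = 64.01 kN.
σ_{aluminium} = P/A₁ = 64010/775 = 82.59 MPa, tensile.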